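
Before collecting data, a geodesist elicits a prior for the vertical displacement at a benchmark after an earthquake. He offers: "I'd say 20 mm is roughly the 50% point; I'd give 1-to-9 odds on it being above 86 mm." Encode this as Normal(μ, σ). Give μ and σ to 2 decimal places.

The p-quantile of Normal(μ,σ) is μ + z_p·σ, with z_{0.5} = 0 and z_{0.9} = 1.282.
Eliminate σ: μ = (z₂·x₁ − z₁·x₂)/(z₂ − z₁) = (1.282·20 − (0)·86)/1.282 = 20.00.
Then σ = (x₂ − x₁)/(z₂ − z₁) = (86 − 20)/1.282 = 51.50.

μ = 20.00, σ = 51.50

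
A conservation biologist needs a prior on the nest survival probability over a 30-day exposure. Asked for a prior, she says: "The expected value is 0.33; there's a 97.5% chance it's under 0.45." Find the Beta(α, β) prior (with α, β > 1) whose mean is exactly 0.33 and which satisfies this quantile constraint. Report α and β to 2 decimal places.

α ≈ 20.73, β ≈ 42.09

With mean 0.33 fixed, write α = 0.33s, β = 0.67s where s = α+β.
Need P(θ < 0.45) = 0.975 under Beta(0.33s, 0.67s). Normal approximation: (q−m)/√(m(1−m)/s) ≈ z_{0.975} = 1.96, so s ≈ 0.33·0.67·(1.96)²/(0.45−0.33)² = 59.0.
At s = 59.0: P(θ<0.45) ≈ 0.971. Adjusting to match 0.975 gives s ≈ 62.83.
So α = 0.33·62.83 ≈ 20.73, β = 0.67·62.83 ≈ 42.09.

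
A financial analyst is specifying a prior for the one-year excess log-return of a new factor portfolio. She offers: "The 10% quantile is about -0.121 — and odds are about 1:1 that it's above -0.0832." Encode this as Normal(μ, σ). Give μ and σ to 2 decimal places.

The p-quantile of Normal(μ,σ) is μ + z_p·σ, with z_{0.1} = -1.282 and z_{0.5} = 0.
Eliminate σ: μ = (z₂·x₁ − z₁·x₂)/(z₂ − z₁) = (0·-0.121 − (-1.282)·-0.0832)/1.282 = -0.08.
Then σ = (x₂ − x₁)/(z₂ − z₁) = (-0.0832 − -0.121)/1.282 = 0.03.

μ = -0.08, σ = 0.03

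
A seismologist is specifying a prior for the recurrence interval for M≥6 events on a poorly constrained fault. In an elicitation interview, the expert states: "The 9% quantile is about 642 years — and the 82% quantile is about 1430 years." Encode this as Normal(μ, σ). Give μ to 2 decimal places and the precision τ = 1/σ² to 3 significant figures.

μ = 1110.29, τ = 8.2e-06

The p-quantile of Normal(μ,σ) is μ + z_p·σ, with z_{0.09} = -1.341 and z_{0.82} = 0.9154.
Eliminate σ: μ = (z₂·x₁ − z₁·x₂)/(z₂ − z₁) = (0.9154·642 − (-1.341)·1430)/2.256 = 1110.29.
Then σ = (x₂ − x₁)/(z₂ − z₁) = (1430 − 642)/2.256 = 349.27.
Precision τ = 1/σ² = 1/349.3² = 8.2e-06.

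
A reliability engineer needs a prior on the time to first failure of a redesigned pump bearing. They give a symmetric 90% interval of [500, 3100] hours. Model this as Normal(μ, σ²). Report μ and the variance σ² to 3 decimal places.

μ = 1800.000, σ² = 624643.451

A symmetric 90% interval runs μ ± z·σ with z = 1.645.
Half-width = 1300, so σ = 1300/1.645 = 790.3439 and σ² = 624643.451.
μ is the interval midpoint, 1800.000.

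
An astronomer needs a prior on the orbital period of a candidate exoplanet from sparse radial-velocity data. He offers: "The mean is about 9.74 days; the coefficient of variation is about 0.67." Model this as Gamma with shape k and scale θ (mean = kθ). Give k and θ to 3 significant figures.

k ≈ 2.23, θ ≈ 4.37

For Gamma(k, scale θ): mean = kθ, variance = kθ², so CV = 1/√k.
CV = 0.67, hence k = 1/CV² = 2.23.
Then θ = mean/k = 9.74/2.23 = 4.37.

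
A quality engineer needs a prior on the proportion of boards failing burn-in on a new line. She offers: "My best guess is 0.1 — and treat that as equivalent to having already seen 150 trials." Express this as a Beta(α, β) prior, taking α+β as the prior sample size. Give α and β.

Under the effective-sample-size interpretation, Beta(α, β) has prior mean α/(α+β) and prior sample size α+β.
So α+β = 150 and α/(α+β) = 0.1, giving α = 0.1·150 = 15 and β = 150 − 15 = 135.

α = 15, β = 135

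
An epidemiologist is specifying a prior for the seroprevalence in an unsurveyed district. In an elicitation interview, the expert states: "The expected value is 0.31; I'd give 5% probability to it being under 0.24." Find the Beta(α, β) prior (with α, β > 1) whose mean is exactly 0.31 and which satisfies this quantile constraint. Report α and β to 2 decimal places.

With mean 0.31 fixed, write α = 0.31s, β = 0.69s where s = α+β.
Need P(θ < 0.24) = 0.05 under Beta(0.31s, 0.69s). Normal approximation: (q−m)/√(m(1−m)/s) ≈ z_{0.05} = -1.64, so s ≈ 0.31·0.69·(-1.64)²/(0.24−0.31)² = 118.1.
At s = 118.1: P(θ<0.24) ≈ 0.045. Adjusting to match 0.05 gives s ≈ 110.74.
So α = 0.31·110.74 ≈ 34.33, β = 0.69·110.74 ≈ 76.41.

α ≈ 34.33, β ≈ 76.41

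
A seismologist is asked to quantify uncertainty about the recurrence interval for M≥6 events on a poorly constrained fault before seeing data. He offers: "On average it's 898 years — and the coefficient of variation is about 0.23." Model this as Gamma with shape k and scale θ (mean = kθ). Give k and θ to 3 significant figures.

k ≈ 18.9, θ ≈ 47.5

For Gamma(k, scale θ): mean = kθ, variance = kθ², so CV = 1/√k.
CV = 0.23, hence k = 1/CV² = 18.9.
Then θ = mean/k = 898/18.9 = 47.5.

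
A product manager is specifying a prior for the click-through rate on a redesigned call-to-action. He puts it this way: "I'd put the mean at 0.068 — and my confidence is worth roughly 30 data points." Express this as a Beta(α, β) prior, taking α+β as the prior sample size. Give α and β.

α = 2.04, β = 27.96

Under the effective-sample-size interpretation, Beta(α, β) has prior mean α/(α+β) and prior sample size α+β.
So α+β = 30 and α/(α+β) = 0.068, giving α = 0.068·30 = 2.04 and β = 30 − 2.04 = 27.96.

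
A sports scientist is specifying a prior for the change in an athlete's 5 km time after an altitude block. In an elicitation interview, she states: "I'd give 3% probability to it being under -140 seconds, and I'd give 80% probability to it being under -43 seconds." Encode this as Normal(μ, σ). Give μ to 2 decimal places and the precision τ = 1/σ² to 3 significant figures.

μ = -72.99, τ = 0.000788

For Normal(μ,σ), the p-quantile is μ + z_p·σ. Here z_{0.03} = -1.881, z_{0.8} = 0.8416.
So -140 = μ − 1.881σ and -43 = μ + 0.8416σ.
Subtracting: σ = (-43 − -140)/(0.8416 − (-1.881)) = 35.63.
Then μ = -140 − (-1.881)·35.63 = -72.99.
Precision τ = 1/σ² = 1/35.63² = 0.000788.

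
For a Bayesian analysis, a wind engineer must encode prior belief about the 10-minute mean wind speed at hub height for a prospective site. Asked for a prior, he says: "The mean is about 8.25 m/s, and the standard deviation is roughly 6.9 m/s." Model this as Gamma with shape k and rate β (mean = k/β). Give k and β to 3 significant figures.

k ≈ 1.43, β ≈ 0.173

For Gamma(k, rate β): mean = k/β, variance = k/β², so CV = 1/√k.
CV = SD/mean = 6.9/8.25 = 0.8364, hence k = 1/CV² = 1.43.
Then β = k/mean = 1.43/8.25 = 0.173.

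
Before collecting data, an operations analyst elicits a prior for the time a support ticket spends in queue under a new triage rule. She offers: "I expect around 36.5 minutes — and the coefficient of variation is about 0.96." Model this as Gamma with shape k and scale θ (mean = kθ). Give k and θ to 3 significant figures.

k ≈ 1.09, θ ≈ 33.6

For Gamma(k, scale θ): mean = kθ, variance = kθ², so CV = 1/√k.
CV = 0.96, hence k = 1/CV² = 1.09.
Then θ = mean/k = 36.5/1.09 = 33.6.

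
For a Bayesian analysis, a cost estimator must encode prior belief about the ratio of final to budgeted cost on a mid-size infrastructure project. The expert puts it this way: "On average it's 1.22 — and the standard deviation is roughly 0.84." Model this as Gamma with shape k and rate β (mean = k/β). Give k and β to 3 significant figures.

For Gamma(k, rate β): mean = k/β, variance = k/β², so CV = 1/√k.
CV = SD/mean = 0.84/1.22 = 0.6885, hence k = 1/CV² = 2.11.
Then β = k/mean = 2.11/1.22 = 1.73.

k ≈ 2.11, β ≈ 1.73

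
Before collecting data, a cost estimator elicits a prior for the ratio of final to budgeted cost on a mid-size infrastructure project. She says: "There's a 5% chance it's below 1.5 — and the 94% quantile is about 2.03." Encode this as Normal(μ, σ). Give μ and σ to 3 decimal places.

For Normal(μ,σ), the p-quantile is μ + z_p·σ. Here z_{0.05} = -1.645, z_{0.94} = 1.555.
So 1.5 = μ − 1.645σ and 2.03 = μ + 1.555σ.
Subtracting: σ = (2.03 − 1.5)/(1.555 − (-1.645)) = 0.166.
Then μ = 1.5 − (-1.645)·0.166 = 1.772.

μ = 1.772, σ = 0.166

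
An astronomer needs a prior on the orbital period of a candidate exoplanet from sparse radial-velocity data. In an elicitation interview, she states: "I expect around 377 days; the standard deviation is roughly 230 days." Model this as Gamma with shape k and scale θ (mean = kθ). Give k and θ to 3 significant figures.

For Gamma(k, scale θ): mean = kθ, variance = kθ², so CV = 1/√k.
CV = SD/mean = 230/377 = 0.6101, hence k = 1/CV² = 2.69.
Then θ = mean/k = 377/2.69 = 140.

k ≈ 2.69, θ ≈ 140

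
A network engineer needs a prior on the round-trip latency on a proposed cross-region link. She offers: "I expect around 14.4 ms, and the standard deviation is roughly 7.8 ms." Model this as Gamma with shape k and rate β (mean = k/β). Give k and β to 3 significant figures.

For Gamma(k, rate β): mean = k/β, variance = k/β², so CV = 1/√k.
CV = SD/mean = 7.8/14.4 = 0.5417, hence k = 1/CV² = 3.41.
Then β = k/mean = 3.41/14.4 = 0.237.

k ≈ 3.41, β ≈ 0.237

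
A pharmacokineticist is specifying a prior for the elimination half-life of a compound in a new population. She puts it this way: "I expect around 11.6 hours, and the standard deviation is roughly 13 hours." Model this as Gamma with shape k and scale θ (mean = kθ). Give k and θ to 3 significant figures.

k ≈ 0.796, θ ≈ 14.6

For Gamma(k, scale θ): mean = kθ, variance = kθ², so CV = 1/√k.
CV = SD/mean = 13/11.6 = 1.121, hence k = 1/CV² = 0.796.
Then θ = mean/k = 11.6/0.796 = 14.6.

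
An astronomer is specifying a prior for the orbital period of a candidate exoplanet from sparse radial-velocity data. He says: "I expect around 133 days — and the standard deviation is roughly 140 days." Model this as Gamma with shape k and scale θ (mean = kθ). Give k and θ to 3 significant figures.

k ≈ 0.902, θ ≈ 147

For Gamma(k, scale θ): mean = kθ, variance = kθ², so CV = 1/√k.
CV = SD/mean = 140/133 = 1.053, hence k = 1/CV² = 0.902.
Then θ = mean/k = 133/0.902 = 147.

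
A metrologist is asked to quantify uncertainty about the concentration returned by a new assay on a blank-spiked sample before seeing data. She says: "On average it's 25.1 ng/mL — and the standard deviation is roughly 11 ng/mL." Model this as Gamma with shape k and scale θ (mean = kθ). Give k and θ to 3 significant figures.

k ≈ 5.21, θ ≈ 4.82

For Gamma(k, scale θ): mean = kθ, variance = kθ², so CV = 1/√k.
CV = SD/mean = 11/25.1 = 0.4382, hence k = 1/CV² = 5.21.
Then θ = mean/k = 25.1/5.21 = 4.82.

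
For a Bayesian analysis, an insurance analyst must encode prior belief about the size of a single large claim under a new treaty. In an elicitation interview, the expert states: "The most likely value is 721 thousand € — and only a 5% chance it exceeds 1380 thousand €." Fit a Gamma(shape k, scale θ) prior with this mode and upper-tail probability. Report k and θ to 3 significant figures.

Gamma(k,θ) with k>1 has mode (k−1)θ, so θ = 721/(k−1).
Need P(X < 1380) = 0.95 with θ tied to k this way. Start at k = 2, θ = 721: P(X<1380) ≈ 0.570.
Too low — raise k to concentrate. Iterating converges to k ≈ 7.59.
Then θ = 721/(7.59−1) ≈ 109.

k ≈ 7.59, θ ≈ 109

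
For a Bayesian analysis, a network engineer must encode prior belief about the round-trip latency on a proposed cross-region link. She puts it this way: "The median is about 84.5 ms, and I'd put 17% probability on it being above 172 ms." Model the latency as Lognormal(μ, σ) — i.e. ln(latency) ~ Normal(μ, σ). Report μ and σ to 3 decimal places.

μ ≈ 4.437, σ ≈ 0.745

If T ~ Lognormal(μ,σ) then ln T ~ Normal(μ,σ), so the p-quantile of ln T is μ + z_p·σ.
ln(84.5) = 4.437 and ln(172) = 5.147; z_{0.5} = 0, z_{0.83} = 0.9542.
σ = (5.147 − 4.437)/(0.9542 − (0)) = 0.745.
μ = 4.437 − (0)·0.745 = 4.437.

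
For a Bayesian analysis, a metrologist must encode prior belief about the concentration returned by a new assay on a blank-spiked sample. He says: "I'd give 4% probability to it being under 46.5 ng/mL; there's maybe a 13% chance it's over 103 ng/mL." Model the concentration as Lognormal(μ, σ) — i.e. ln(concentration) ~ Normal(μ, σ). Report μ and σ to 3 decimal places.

If T ~ Lognormal(μ,σ) then ln T ~ Normal(μ,σ), so the p-quantile of ln T is μ + z_p·σ.
ln(46.5) = 3.839 and ln(103) = 4.635; z_{0.04} = -1.751, z_{0.87} = 1.126.
σ = (4.635 − 3.839)/(1.126 − (-1.751)) = 0.276.
μ = 3.839 − (-1.751)·0.276 = 4.323.

μ ≈ 4.323, σ ≈ 0.276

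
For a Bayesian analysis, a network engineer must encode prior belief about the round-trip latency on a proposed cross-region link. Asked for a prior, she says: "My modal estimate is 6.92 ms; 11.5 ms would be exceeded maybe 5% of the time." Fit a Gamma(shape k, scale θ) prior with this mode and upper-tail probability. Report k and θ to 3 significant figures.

k ≈ 11.8, θ ≈ 0.639

Gamma(k,θ) with k>1 has mode (k−1)θ, so θ = 6.92/(k−1).
Need P(X < 11.5) = 0.95 with θ tied to k this way. Start at k = 2, θ = 6.92: P(X<11.5) ≈ 0.495.
Too low — raise k to concentrate. Iterating converges to k ≈ 11.8.
Then θ = 6.92/(11.8−1) ≈ 0.639.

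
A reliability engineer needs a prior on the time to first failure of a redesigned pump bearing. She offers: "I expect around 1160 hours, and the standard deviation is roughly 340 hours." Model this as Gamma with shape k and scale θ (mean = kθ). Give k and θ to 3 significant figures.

k ≈ 11.6, θ ≈ 99.7

For Gamma(k, scale θ): mean = kθ, variance = kθ², so CV = 1/√k.
CV = SD/mean = 340/1160 = 0.2931, hence k = 1/CV² = 11.6.
Then θ = mean/k = 1160/11.6 = 99.7.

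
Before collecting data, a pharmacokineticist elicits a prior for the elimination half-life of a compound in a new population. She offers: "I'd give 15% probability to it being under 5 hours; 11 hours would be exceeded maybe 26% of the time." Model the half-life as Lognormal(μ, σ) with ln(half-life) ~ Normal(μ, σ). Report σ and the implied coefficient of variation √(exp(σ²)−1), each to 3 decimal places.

If T ~ Lognormal(μ,σ) then ln T ~ Normal(μ,σ), so the p-quantile of ln T is μ + z_p·σ.
ln(5) = 1.609 and ln(11) = 2.398; z_{0.15} = -1.036, z_{0.74} = 0.6433.
σ = (2.398 − 1.609)/(0.6433 − (-1.036)) = 0.469.
μ = 1.609 − (-1.036)·0.469 = 2.096.
CV = √(exp(σ²)−1) = √(exp(0.2203)−1) = 0.496.

σ ≈ 0.469, CV ≈ 0.496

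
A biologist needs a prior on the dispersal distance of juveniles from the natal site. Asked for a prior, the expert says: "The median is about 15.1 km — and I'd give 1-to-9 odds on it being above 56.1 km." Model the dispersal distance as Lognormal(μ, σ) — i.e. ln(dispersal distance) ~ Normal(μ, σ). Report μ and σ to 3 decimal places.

If T ~ Lognormal(μ,σ) then ln T ~ Normal(μ,σ), so the p-quantile of ln T is μ + z_p·σ.
ln(15.1) = 2.715 and ln(56.1) = 4.027; z_{0.5} = 0, z_{0.9} = 1.282.
σ = (4.027 − 2.715)/(1.282 − (0)) = 1.024.
μ = 2.715 − (0)·1.024 = 2.715.

μ ≈ 2.715, σ ≈ 1.024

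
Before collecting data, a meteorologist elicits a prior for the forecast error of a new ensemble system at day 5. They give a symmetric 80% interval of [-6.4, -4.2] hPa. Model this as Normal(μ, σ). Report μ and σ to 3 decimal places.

μ = -5.300, σ = 0.858

A symmetric 80% interval runs μ ± z·σ with z = 1.282.
Half-width = 1.1, so σ = 1.1/1.282 = 0.858.
μ is the interval midpoint, -5.300.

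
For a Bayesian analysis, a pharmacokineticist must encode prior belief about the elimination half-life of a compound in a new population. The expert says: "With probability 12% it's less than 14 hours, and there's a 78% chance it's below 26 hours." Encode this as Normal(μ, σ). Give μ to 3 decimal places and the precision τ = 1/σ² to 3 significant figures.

μ = 21.241, τ = 0.0263

For Normal(μ,σ), the p-quantile is μ + z_p·σ. Here z_{0.12} = -1.175, z_{0.78} = 0.7722.
So 14 = μ − 1.175σ and 26 = μ + 0.7722σ.
Subtracting: σ = (26 − 14)/(0.7722 − (-1.175)) = 6.163.
Then μ = 14 − (-1.175)·6.163 = 21.241.
Precision τ = 1/σ² = 1/6.163² = 0.0263.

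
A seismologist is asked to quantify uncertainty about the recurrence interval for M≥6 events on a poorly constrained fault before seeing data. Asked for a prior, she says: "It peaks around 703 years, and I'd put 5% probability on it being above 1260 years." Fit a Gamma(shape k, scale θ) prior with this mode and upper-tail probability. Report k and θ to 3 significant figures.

Gamma(k,θ) with k>1 has mode (k−1)θ, so θ = 703/(k−1).
Need P(X < 1260) = 0.95 with θ tied to k this way. Start at k = 2, θ = 703: P(X<1260) ≈ 0.535.
Too low — raise k to concentrate. Iterating converges to k ≈ 9.19.
Then θ = 703/(9.19−1) ≈ 85.9.

k ≈ 9.19, θ ≈ 85.9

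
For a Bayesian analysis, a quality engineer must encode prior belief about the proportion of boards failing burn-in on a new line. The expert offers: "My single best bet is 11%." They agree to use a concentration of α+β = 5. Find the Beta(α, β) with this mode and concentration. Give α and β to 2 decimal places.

For α,β > 1 the Beta mode is (α−1)/(α+β−2). With α+β = 5, the mode is (α−1)/3.
Set (α−1)/3 = 0.11 → α = 1 + 0.11·3 = 1.33.
β = 5 − α = 3.67.

α = 1.33, β = 3.67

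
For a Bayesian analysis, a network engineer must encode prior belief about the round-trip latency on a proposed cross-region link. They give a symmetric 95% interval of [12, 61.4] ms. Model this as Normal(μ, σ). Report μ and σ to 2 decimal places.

A symmetric 95% interval runs μ ± z·σ with z = 1.96.
Half-width = 24.7, so σ = 24.7/1.96 = 12.60.
μ is the interval midpoint, 36.70.

μ = 36.70, σ = 12.60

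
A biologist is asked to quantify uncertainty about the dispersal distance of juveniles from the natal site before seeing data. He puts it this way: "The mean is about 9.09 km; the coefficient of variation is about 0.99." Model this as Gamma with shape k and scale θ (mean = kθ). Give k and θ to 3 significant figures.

For Gamma(k, scale θ): mean = kθ, variance = kθ², so CV = 1/√k.
CV = 0.99, hence k = 1/CV² = 1.02.
Then θ = mean/k = 9.09/1.02 = 8.91.

k ≈ 1.02, θ ≈ 8.91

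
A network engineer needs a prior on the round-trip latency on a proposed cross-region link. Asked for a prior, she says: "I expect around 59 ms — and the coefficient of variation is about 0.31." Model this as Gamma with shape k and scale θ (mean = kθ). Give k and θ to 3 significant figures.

For Gamma(k, scale θ): mean = kθ, variance = kθ², so CV = 1/√k.
CV = 0.31, hence k = 1/CV² = 10.4.
Then θ = mean/k = 59/10.4 = 5.67.

k ≈ 10.4, θ ≈ 5.67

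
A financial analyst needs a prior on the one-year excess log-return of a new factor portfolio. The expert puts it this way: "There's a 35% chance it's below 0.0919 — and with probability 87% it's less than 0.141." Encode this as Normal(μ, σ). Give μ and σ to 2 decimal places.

μ = 0.10, σ = 0.03

The p-quantile of Normal(μ,σ) is μ + z_p·σ, with z_{0.35} = -0.3853 and z_{0.87} = 1.126.
Eliminate σ: μ = (z₂·x₁ − z₁·x₂)/(z₂ − z₁) = (1.126·0.0919 − (-0.3853)·0.141)/1.512 = 0.10.
Then σ = (x₂ − x₁)/(z₂ − z₁) = (0.141 − 0.0919)/1.512 = 0.03.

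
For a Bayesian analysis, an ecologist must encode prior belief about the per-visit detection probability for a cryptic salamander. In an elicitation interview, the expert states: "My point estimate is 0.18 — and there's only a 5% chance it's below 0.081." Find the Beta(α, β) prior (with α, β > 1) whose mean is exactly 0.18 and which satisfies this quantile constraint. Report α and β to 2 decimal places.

With mean 0.18 fixed, write α = 0.18s, β = 0.82s where s = α+β.
Need P(θ < 0.081) = 0.05 under Beta(0.18s, 0.82s). Normal approximation: (q−m)/√(m(1−m)/s) ≈ z_{0.05} = -1.64, so s ≈ 0.18·0.82·(-1.64)²/(0.081−0.18)² = 40.7.
At s = 40.7: P(θ<0.081) ≈ 0.027. Adjusting to match 0.05 gives s ≈ 30.91.
So α = 0.18·30.91 ≈ 5.56, β = 0.82·30.91 ≈ 25.35.

α ≈ 5.56, β ≈ 25.35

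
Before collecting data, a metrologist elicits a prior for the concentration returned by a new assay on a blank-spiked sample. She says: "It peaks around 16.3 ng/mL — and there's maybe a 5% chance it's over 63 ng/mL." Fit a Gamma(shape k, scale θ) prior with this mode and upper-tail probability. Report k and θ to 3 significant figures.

Gamma(k,θ) with k>1 has mode (k−1)θ, so θ = 16.3/(k−1).
Need P(X < 63) = 0.95 with θ tied to k this way. Start at k = 2, θ = 16.3: P(X<63) ≈ 0.898.
Too low — raise k to concentrate. Iterating converges to k ≈ 2.39.
Then θ = 16.3/(2.39−1) ≈ 11.8.

k ≈ 2.39, θ ≈ 11.8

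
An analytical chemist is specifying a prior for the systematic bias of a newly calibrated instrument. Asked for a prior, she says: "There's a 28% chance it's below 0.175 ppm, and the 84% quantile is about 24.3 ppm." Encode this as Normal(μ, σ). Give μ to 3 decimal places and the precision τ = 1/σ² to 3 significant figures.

μ = 9.090, τ = 0.00427

The p-quantile of Normal(μ,σ) is μ + z_p·σ, with z_{0.28} = -0.5828 and z_{0.84} = 0.9945.
Eliminate σ: μ = (z₂·x₁ − z₁·x₂)/(z₂ − z₁) = (0.9945·0.175 − (-0.5828)·24.3)/1.577 = 9.090.
Then σ = (x₂ − x₁)/(z₂ − z₁) = (24.3 − 0.175)/1.577 = 15.295.
Precision τ = 1/σ² = 1/15.3² = 0.00427.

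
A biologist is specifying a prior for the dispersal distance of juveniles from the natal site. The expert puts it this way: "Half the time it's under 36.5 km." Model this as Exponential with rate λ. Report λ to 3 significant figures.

Exponential median = ln 2 / λ, so λ = ln 2 / 36.5 = 0.019.

λ ≈ 0.019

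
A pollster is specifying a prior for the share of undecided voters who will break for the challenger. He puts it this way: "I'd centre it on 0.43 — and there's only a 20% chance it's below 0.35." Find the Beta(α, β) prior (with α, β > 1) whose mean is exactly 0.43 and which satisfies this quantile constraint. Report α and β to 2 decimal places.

With mean 0.43 fixed, write α = 0.43s, β = 0.57s where s = α+β.
Need P(θ < 0.35) = 0.2 under Beta(0.43s, 0.57s). Normal approximation: (q−m)/√(m(1−m)/s) ≈ z_{0.2} = -0.842, so s ≈ 0.43·0.57·(-0.842)²/(0.35−0.43)² = 27.1.
At s = 27.1: P(θ<0.35) ≈ 0.202. Adjusting to match 0.2 gives s ≈ 27.56.
So α = 0.43·27.56 ≈ 11.85, β = 0.57·27.56 ≈ 15.71.

α ≈ 11.85, β ≈ 15.71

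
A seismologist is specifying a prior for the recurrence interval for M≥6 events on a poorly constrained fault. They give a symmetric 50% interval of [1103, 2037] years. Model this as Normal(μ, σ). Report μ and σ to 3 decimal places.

A symmetric 50% interval runs μ ± z·σ with z = 0.6745.
Half-width = 467, so σ = 467/0.6745 = 692.375.
μ is the interval midpoint, 1570.000.

μ = 1570.000, σ = 692.375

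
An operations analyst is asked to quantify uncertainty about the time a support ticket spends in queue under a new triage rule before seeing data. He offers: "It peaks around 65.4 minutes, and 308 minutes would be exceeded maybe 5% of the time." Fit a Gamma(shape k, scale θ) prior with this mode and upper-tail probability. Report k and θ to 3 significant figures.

k ≈ 2.01, θ ≈ 64.7

Gamma(k,θ) with k>1 has mode (k−1)θ, so θ = 65.4/(k−1).
Need P(X < 308) = 0.95 with θ tied to k this way. Start at k = 2, θ = 65.4: P(X<308) ≈ 0.949.
Too low — raise k to concentrate. Iterating converges to k ≈ 2.01.
Then θ = 65.4/(2.01−1) ≈ 64.7.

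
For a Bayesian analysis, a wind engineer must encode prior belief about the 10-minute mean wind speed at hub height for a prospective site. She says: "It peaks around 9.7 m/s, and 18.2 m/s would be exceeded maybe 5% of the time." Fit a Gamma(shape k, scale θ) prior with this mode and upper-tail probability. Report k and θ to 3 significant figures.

Gamma(k,θ) with k>1 has mode (k−1)θ, so θ = 9.7/(k−1).
Need P(X < 18.2) = 0.95 with θ tied to k this way. Start at k = 2, θ = 9.7: P(X<18.2) ≈ 0.559.
Too low — raise k to concentrate. Iterating converges to k ≈ 8.02.
Then θ = 9.7/(8.02−1) ≈ 1.38.

k ≈ 8.02, θ ≈ 1.38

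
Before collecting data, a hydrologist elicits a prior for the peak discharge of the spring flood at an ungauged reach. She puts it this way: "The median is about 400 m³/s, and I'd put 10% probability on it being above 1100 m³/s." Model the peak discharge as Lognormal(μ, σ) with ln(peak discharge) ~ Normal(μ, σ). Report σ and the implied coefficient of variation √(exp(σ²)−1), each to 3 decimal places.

σ ≈ 0.789, CV ≈ 0.930

If T ~ Lognormal(μ,σ) then ln T ~ Normal(μ,σ), so the p-quantile of ln T is μ + z_p·σ.
ln(400) = 5.991 and ln(1100) = 7.003; z_{0.5} = 0, z_{0.9} = 1.282.
σ = (7.003 − 5.991)/(1.282 − (0)) = 0.789.
μ = 5.991 − (0)·0.789 = 5.991.
CV = √(exp(σ²)−1) = √(exp(0.6231)−1) = 0.930.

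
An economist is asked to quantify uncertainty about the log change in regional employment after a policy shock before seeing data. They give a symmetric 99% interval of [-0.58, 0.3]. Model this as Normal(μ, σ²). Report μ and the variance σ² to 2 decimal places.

A symmetric 99% interval runs μ ± z·σ with z = 2.576.
Half-width = 0.44, so σ = 0.44/2.576 = 0.171 and σ² = 0.03.
μ is the interval midpoint, -0.14.

μ = -0.14, σ² = 0.03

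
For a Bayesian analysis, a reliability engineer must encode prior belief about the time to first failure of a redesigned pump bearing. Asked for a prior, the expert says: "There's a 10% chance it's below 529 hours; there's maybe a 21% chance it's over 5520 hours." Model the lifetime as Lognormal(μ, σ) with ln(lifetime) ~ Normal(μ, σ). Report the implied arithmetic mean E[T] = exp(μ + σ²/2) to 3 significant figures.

E[T] ≈ 4190 hours

If T ~ Lognormal(μ,σ) then ln T ~ Normal(μ,σ), so the p-quantile of ln T is μ + z_p·σ.
ln(529) = 6.271 and ln(5520) = 8.616; z_{0.1} = -1.282, z_{0.79} = 0.8064.
σ = (8.616 − 6.271)/(0.8064 − (-1.282)) = 1.123.
μ = 6.271 − (-1.282)·1.123 = 7.710.
E[T] = exp(μ + σ²/2) = exp(7.710 + 0.6308) = 4190 hours.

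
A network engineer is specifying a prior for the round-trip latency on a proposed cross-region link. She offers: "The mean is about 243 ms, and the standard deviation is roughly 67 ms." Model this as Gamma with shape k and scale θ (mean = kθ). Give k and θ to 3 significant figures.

For Gamma(k, scale θ): mean = kθ, variance = kθ², so CV = 1/√k.
CV = SD/mean = 67/243 = 0.2757, hence k = 1/CV² = 13.2.
Then θ = mean/k = 243/13.2 = 18.5.

k ≈ 13.2, θ ≈ 18.5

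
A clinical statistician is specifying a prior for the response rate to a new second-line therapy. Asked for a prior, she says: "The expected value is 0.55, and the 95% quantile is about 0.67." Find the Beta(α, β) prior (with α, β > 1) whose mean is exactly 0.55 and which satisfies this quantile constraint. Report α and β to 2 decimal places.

α ≈ 24.55, β ≈ 20.09

With mean 0.55 fixed, write α = 0.55s, β = 0.45s where s = α+β.
Need P(θ < 0.67) = 0.95 under Beta(0.55s, 0.45s). Normal approximation: (q−m)/√(m(1−m)/s) ≈ z_{0.95} = 1.64, so s ≈ 0.55·0.45·(1.64)²/(0.67−0.55)² = 46.5.
At s = 46.5: P(θ<0.67) ≈ 0.953. Adjusting to match 0.95 gives s ≈ 44.64.
So α = 0.55·44.64 ≈ 24.55, β = 0.45·44.64 ≈ 20.09.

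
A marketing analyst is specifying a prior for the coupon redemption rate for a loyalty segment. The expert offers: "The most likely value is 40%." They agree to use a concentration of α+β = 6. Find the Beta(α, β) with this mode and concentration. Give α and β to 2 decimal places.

For α,β > 1 the Beta mode is (α−1)/(α+β−2). With α+β = 6, the mode is (α−1)/4.
Set (α−1)/4 = 0.4 → α = 1 + 0.4·4 = 2.60.
β = 6 − α = 3.40.

α = 2.60, β = 3.40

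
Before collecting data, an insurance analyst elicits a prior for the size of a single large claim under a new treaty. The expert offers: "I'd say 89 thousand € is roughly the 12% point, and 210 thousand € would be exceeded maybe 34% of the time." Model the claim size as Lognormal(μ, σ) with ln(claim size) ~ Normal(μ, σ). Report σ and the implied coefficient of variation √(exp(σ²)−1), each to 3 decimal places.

σ ≈ 0.541, CV ≈ 0.583

If T ~ Lognormal(μ,σ) then ln T ~ Normal(μ,σ), so the p-quantile of ln T is μ + z_p·σ.
ln(89) = 4.489 and ln(210) = 5.347; z_{0.12} = -1.175, z_{0.66} = 0.4125.
σ = (5.347 − 4.489)/(0.4125 − (-1.175)) = 0.541.
μ = 4.489 − (-1.175)·0.541 = 5.124.
CV = √(exp(σ²)−1) = √(exp(0.2924)−1) = 0.583.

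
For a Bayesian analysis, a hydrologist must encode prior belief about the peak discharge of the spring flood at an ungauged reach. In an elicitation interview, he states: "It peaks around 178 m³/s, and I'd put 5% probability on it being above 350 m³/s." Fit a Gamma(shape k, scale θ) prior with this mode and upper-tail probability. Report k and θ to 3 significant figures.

k ≈ 7.07, θ ≈ 29.3

Gamma(k,θ) with k>1 has mode (k−1)θ, so θ = 178/(k−1).
Need P(X < 350) = 0.95 with θ tied to k this way. Start at k = 2, θ = 178: P(X<350) ≈ 0.585.
Too low — raise k to concentrate. Iterating converges to k ≈ 7.07.
Then θ = 178/(7.07−1) ≈ 29.3.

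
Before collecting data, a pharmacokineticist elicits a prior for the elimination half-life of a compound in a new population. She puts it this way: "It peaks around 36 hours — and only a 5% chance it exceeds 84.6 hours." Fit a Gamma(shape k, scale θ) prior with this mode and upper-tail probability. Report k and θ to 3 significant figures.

Gamma(k,θ) with k>1 has mode (k−1)θ, so θ = 36/(k−1).
Need P(X < 84.6) = 0.95 with θ tied to k this way. Start at k = 2, θ = 36: P(X<84.6) ≈ 0.681.
Too low — raise k to concentrate. Iterating converges to k ≈ 4.75.
Then θ = 36/(4.75−1) ≈ 9.61.

k ≈ 4.75, θ ≈ 9.61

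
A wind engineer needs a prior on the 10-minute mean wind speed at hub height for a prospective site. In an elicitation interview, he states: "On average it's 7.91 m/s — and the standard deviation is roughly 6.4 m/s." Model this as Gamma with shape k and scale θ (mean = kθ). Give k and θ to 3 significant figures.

k ≈ 1.53, θ ≈ 5.18

For Gamma(k, scale θ): mean = kθ, variance = kθ², so CV = 1/√k.
CV = SD/mean = 6.4/7.91 = 0.8091, hence k = 1/CV² = 1.53.
Then θ = mean/k = 7.91/1.53 = 5.18.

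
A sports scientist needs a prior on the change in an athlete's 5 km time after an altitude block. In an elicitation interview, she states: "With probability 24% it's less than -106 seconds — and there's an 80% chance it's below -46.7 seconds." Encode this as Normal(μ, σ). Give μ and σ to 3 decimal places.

μ = -78.942, σ = 38.309

For Normal(μ,σ), the p-quantile is μ + z_p·σ. Here z_{0.24} = -0.7063, z_{0.8} = 0.8416.
So -106 = μ − 0.7063σ and -46.7 = μ + 0.8416σ.
Subtracting: σ = (-46.7 − -106)/(0.8416 − (-0.7063)) = 38.309.
Then μ = -106 − (-0.7063)·38.309 = -78.942.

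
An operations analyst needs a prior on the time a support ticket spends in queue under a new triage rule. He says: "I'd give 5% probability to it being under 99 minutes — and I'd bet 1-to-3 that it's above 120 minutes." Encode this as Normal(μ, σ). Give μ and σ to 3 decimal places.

μ = 113.893, σ = 9.054

For Normal(μ,σ), the p-quantile is μ + z_p·σ. Here z_{0.05} = -1.645, z_{0.75} = 0.6745.
So 99 = μ − 1.645σ and 120 = μ + 0.6745σ.
Subtracting: σ = (120 − 99)/(0.6745 − (-1.645)) = 9.054.
Then μ = 99 − (-1.645)·9.054 = 113.893.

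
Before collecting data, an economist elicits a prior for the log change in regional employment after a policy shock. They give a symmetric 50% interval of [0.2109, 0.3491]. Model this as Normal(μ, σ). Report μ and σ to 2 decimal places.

μ = 0.28, σ = 0.10

A symmetric 50% interval runs μ ± z·σ with z = 0.6745.
Half-width = 0.0691, so σ = 0.0691/0.6745 = 0.10.
μ is the interval midpoint, 0.28.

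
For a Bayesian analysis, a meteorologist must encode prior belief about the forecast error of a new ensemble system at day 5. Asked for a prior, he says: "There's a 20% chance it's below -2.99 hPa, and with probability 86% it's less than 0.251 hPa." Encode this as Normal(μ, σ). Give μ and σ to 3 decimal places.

For Normal(μ,σ), the p-quantile is μ + z_p·σ. Here z_{0.2} = -0.8416, z_{0.86} = 1.08.
So -2.99 = μ − 0.8416σ and 0.251 = μ + 1.08σ.
Subtracting: σ = (0.251 − -2.99)/(1.08 − (-0.8416)) = 1.686.
Then μ = -2.99 − (-0.8416)·1.686 = -1.571.

μ = -1.571, σ = 1.686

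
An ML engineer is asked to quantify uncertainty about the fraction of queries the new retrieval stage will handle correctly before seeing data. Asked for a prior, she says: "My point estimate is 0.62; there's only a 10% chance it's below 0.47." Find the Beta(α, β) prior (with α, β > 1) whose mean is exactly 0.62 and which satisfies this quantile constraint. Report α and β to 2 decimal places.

With mean 0.62 fixed, write α = 0.62s, β = 0.38s where s = α+β.
Need P(θ < 0.47) = 0.1 under Beta(0.62s, 0.38s). Normal approximation: (q−m)/√(m(1−m)/s) ≈ z_{0.1} = -1.28, so s ≈ 0.62·0.38·(-1.28)²/(0.47−0.62)² = 17.2.
At s = 17.2: P(θ<0.47) ≈ 0.102. Adjusting to match 0.1 gives s ≈ 17.53.
So α = 0.62·17.53 ≈ 10.87, β = 0.38·17.53 ≈ 6.66.

α ≈ 10.87, β ≈ 6.66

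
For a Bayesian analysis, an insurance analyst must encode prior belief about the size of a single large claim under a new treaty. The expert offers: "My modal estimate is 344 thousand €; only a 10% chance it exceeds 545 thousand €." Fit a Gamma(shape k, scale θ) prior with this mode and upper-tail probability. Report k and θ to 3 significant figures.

Gamma(k,θ) with k>1 has mode (k−1)θ, so θ = 344/(k−1).
Need P(X < 545) = 0.9 with θ tied to k this way. Start at k = 2, θ = 344: P(X<545) ≈ 0.470.
Too low — raise k to concentrate. Iterating converges to k ≈ 9.86.
Then θ = 344/(9.86−1) ≈ 38.8.

k ≈ 9.86, θ ≈ 38.8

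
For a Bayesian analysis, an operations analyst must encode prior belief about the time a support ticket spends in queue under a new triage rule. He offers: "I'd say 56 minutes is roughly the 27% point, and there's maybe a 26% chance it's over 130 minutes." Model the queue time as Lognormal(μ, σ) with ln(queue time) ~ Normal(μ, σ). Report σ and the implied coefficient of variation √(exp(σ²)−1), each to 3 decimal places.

σ ≈ 0.670, CV ≈ 0.753

If T ~ Lognormal(μ,σ) then ln T ~ Normal(μ,σ), so the p-quantile of ln T is μ + z_p·σ.
ln(56) = 4.025 and ln(130) = 4.868; z_{0.27} = -0.6128, z_{0.74} = 0.6433.
σ = (4.868 − 4.025)/(0.6433 − (-0.6128)) = 0.670.
μ = 4.025 − (-0.6128)·0.670 = 4.436.
CV = √(exp(σ²)−1) = √(exp(0.4495)−1) = 0.753.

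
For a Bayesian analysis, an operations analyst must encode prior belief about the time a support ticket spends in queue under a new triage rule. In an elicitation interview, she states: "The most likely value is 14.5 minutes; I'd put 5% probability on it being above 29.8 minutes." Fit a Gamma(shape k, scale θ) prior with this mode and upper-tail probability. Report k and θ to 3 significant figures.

Gamma(k,θ) with k>1 has mode (k−1)θ, so θ = 14.5/(k−1).
Need P(X < 29.8) = 0.95 with θ tied to k this way. Start at k = 2, θ = 14.5: P(X<29.8) ≈ 0.609.
Too low — raise k to concentrate. Iterating converges to k ≈ 6.33.
Then θ = 14.5/(6.33−1) ≈ 2.72.

k ≈ 6.33, θ ≈ 2.72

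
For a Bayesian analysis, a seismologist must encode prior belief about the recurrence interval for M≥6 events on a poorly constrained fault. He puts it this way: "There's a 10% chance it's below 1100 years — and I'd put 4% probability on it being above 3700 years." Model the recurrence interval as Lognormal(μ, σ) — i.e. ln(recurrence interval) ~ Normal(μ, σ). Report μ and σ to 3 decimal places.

If T ~ Lognormal(μ,σ) then ln T ~ Normal(μ,σ), so the p-quantile of ln T is μ + z_p·σ.
ln(1100) = 7.003 and ln(3700) = 8.216; z_{0.1} = -1.282, z_{0.96} = 1.751.
σ = (8.216 − 7.003)/(1.751 − (-1.282)) = 0.400.
μ = 7.003 − (-1.282)·0.400 = 7.516.

μ ≈ 7.516, σ ≈ 0.400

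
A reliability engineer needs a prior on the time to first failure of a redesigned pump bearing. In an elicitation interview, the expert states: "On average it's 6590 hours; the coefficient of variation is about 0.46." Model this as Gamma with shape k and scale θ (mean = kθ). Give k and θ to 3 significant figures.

For Gamma(k, scale θ): mean = kθ, variance = kθ², so CV = 1/√k.
CV = 0.46, hence k = 1/CV² = 4.73.
Then θ = mean/k = 6590/4.73 = 1390.

k ≈ 4.73, θ ≈ 1390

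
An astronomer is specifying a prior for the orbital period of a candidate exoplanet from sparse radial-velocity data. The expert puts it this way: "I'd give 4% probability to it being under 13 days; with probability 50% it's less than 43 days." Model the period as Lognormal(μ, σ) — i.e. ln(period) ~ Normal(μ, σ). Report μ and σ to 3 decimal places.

μ ≈ 3.761, σ ≈ 0.683

If T ~ Lognormal(μ,σ) then ln T ~ Normal(μ,σ), so the p-quantile of ln T is μ + z_p·σ.
ln(13) = 2.565 and ln(43) = 3.761; z_{0.04} = -1.751, z_{0.5} = 0.
σ = (3.761 − 2.565)/(0 − (-1.751)) = 0.683.
μ = 2.565 − (-1.751)·0.683 = 3.761.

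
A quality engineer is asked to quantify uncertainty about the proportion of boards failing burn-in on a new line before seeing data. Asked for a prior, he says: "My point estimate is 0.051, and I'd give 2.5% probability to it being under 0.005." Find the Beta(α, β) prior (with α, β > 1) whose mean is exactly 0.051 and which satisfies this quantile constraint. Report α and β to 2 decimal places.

α ≈ 1.72, β ≈ 32.09

With mean 0.051 fixed, write α = 0.051s, β = 0.949s where s = α+β.
Need P(θ < 0.005) = 0.025 under Beta(0.051s, 0.949s). Normal approximation: (q−m)/√(m(1−m)/s) ≈ z_{0.025} = -1.96, so s ≈ 0.051·0.949·(-1.96)²/(0.005−0.051)² = 87.9.
At s = 87.9: P(θ<0.005) ≈ 0.000. Adjusting to match 0.025 gives s ≈ 33.82.
So α = 0.051·33.82 ≈ 1.72, β = 0.949·33.82 ≈ 32.09.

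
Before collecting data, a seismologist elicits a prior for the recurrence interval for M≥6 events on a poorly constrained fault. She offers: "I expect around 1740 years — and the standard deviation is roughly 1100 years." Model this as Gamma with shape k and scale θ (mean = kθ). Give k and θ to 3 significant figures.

k ≈ 2.5, θ ≈ 695

For Gamma(k, scale θ): mean = kθ, variance = kθ², so CV = 1/√k.
CV = SD/mean = 1100/1740 = 0.6322, hence k = 1/CV² = 2.5.
Then θ = mean/k = 1740/2.5 = 695.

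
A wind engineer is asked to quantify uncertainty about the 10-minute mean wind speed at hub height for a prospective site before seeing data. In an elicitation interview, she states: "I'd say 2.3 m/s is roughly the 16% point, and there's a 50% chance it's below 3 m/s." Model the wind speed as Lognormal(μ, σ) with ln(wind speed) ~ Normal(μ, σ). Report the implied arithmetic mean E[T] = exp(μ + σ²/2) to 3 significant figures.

E[T] ≈ 3.11 m/s

If T ~ Lognormal(μ,σ) then ln T ~ Normal(μ,σ), so the p-quantile of ln T is μ + z_p·σ.
ln(2.3) = 0.8329 and ln(3) = 1.099; z_{0.16} = -0.9945, z_{0.5} = 0.
σ = (1.099 − 0.8329)/(0 − (-0.9945)) = 0.267.
μ = 0.8329 − (-0.9945)·0.267 = 1.099.
E[T] = exp(μ + σ²/2) = exp(1.099 + 0.0357) = 3.11 m/s.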